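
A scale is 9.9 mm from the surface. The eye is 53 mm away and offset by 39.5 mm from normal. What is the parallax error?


error = h * offset / d
= 9.9 * 39.5 / 53
= 7.3783

7.3783


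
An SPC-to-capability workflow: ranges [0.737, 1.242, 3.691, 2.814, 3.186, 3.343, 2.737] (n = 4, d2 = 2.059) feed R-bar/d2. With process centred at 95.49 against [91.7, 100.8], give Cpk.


R_bar = (0.737 + 1.242 + 3.691 + 2.814 + 3.186 + 3.343 + 2.737) / 7 = 2.5357143
sigma = R_bar / d2 = 2.5357143 / 2.059 = 1.2315271
Cp = (USL - LSL)/(6*sigma) = (100.8 - 91.7)/(6*1.2315271) = 1.2315
Cpu = (100.8 - 95.49)/(3*1.2315271) = 1.4372
Cpl = (95.49 - 91.7)/(3*1.2315271) = 1.0258
Cpk = min(Cpu, Cpl) = 1.0258

1.0258


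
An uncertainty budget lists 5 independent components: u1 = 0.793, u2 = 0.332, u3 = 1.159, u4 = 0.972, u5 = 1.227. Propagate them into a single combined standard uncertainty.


uc = sqrt(0.793^2 + 0.332^2 + 1.159^2 + 0.972^2 + 1.227^2)
uc = sqrt(4.532667)
uc = 2.1290

2.1290


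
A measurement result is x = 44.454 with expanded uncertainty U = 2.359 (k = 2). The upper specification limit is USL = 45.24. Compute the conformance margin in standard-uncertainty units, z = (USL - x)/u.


u = U / k = 2.359 / 2 = 1.1795
margin = |USL - x| = |45.24 - 44.454| = 0.786
z = margin / u = 0.786 / 1.1795
z = 0.6664

0.6664


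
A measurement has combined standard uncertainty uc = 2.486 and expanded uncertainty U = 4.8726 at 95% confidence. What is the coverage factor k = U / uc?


k = U / uc
k = 4.8726 / 2.486
k = 1.96

1.96


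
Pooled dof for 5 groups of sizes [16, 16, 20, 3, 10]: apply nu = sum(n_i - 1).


nu = sum_i (n_i - 1)
nu = ((16 - 1) + (16 - 1) + (20 - 1) + (3 - 1) + (10 - 1))
nu = 15 + 15 + 19 + 2 + 9
nu = 60

60


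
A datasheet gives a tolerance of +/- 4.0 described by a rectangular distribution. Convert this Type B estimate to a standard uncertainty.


u_B = half_width / sqrt(3)
u_B = 4.0 / 1.7320508
u_B = 2.3094

2.3094


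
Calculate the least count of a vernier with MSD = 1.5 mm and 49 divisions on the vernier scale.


LC = MSD / n_div
= 1.5 / 49
= 0.0306

0.0306


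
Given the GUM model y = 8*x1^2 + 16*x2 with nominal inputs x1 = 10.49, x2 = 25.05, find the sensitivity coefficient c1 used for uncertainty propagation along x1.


y = 8*x1^2 + 16*x2
dy/dx1 = 2*8*x1
Evaluate at x1 = 10.49: c1 = 16 * 10.49
c1 = 167.8400

167.8400


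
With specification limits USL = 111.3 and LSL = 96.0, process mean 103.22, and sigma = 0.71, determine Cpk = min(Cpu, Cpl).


Cpu = (USL - mean) / (3*sigma) = (111.3 - 103.22) / (3*0.71) = 3.7934
Cpl = (mean - LSL) / (3*sigma) = (103.22 - 96.0) / (3*0.71) = 3.3897
Cpk = min(Cpu, Cpl) = 3.3897

3.3897


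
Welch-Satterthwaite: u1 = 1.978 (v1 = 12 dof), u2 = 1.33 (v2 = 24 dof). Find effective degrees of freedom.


uc = sqrt(u1^2 + u2^2) = sqrt(1.978^2 + 1.33^2) = 2.3835654
v_eff = uc^4 / (u1^4/v1 + u2^4/v2)
= 2.3835654^4 / (1.978^4/12 + 1.33^4/24)
= 32.278124 / 1.4060029
v_eff = 22.9574

22.9574


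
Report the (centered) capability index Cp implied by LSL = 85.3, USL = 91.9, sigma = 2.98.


Cp = (USL - LSL) / (6 * sigma)
= (91.9 - 85.3) / (6 * 2.98)
= 6.6000 / 17.8800
= 0.3691

0.3691


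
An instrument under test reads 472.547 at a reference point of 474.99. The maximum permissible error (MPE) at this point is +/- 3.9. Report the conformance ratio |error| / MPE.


e = indication - reference = 472.547 - 474.99 = -2.4430
|e| = 2.4430
ratio = |e| / MPE = 2.4430 / 3.9
ratio = 0.6264

0.6264


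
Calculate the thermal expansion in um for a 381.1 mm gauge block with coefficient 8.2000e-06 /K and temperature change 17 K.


dL = L * alpha * dT
= 381.1 * 8.2000e-06 * 17
= 0.0531253 mm
dL_um = 0.0531253 * 1000 = 53.1253 um

53.1253


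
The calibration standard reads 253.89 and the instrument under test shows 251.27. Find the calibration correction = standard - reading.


Correction = standard - reading
= 253.89 - 251.27
= 2.6200

2.6200


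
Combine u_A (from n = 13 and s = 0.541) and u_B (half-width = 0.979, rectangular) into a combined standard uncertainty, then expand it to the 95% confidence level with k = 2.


u_A = s / sqrt(n) = 0.541 / sqrt(13) = 0.1500464
u_B = half_width / sqrt(3) = 0.979 / sqrt(3) = 0.56522591
uc = sqrt(u_A^2 + u_B^2) = sqrt(0.1500464^2 + 0.56522591^2) = 0.58480275
U = k * uc = 2 * 0.58480275
U = 1.1696

1.1696


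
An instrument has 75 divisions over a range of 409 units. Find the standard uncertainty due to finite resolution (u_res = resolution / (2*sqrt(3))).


resolution = range / divisions
resolution = 409 / 75 = 5.4533333
u_res = resolution / (2*sqrt(3))
u_res = 5.4533333 / 3.4641016
u_res = 1.5742

1.5742


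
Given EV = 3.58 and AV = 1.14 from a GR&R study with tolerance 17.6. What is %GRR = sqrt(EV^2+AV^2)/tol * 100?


GRR = sqrt(EV^2 + AV^2) = sqrt(3.58^2 + 1.14^2) = 3.7571266
%GRR = GRR / tol * 100 = 3.7571266 / 17.6 * 100
%GRR = 21.3473

21.3473


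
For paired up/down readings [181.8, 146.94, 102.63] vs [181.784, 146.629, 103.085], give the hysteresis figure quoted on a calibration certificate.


|181.8 - 181.784| = 0.0160
|146.94 - 146.629| = 0.3110
|102.63 - 103.085| = 0.4550
hysteresis = max(diffs) = 0.4550

0.4550


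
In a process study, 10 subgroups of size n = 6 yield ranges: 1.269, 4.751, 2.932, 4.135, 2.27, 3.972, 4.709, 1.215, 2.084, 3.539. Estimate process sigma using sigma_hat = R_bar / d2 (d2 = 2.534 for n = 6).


R_bar = (1.269 + 4.751 + 2.932 + 4.135 + 2.27 + 3.972 + 4.709 + 1.215 + 2.084 + 3.539) / 10
R_bar = 30.876 / 10 = 3.0876
sigma_hat = R_bar / d2 = 3.0876 / 2.534 = 1.2185

1.2185


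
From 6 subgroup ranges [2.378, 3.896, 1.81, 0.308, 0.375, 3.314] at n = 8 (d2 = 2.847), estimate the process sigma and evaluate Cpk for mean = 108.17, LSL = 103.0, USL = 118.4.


R_bar = (2.378 + 3.896 + 1.81 + 0.308 + 0.375 + 3.314) / 6 = 2.0135
sigma = R_bar / d2 = 2.0135 / 2.847 = 0.70723569
Cp = (USL - LSL)/(6*sigma) = (118.4 - 103.0)/(6*0.70723569) = 3.6292
Cpu = (118.4 - 108.17)/(3*0.70723569) = 4.8216
Cpl = (108.17 - 103.0)/(3*0.70723569) = 2.4367
Cpk = min(Cpu, Cpl) = 2.4367

2.4367


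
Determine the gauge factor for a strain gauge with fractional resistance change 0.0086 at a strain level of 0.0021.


GF = (dR/R) / epsilon
= 0.0086 / 0.0021
= 4.0952

4.0952


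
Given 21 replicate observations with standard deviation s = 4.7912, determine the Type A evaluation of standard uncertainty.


u_A = s / sqrt(n)
u_A = 4.7912 / sqrt(21)
u_A = 4.7912 / 4.5825757
u_A = 1.0455

1.0455


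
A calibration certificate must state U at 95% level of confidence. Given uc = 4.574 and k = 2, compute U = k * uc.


U = k * uc
U = 2 * 4.574
U = 9.1480

9.1480


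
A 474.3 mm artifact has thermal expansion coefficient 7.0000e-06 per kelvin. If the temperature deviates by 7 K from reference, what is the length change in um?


dL = L * alpha * dT
= 474.3 * 7.0000e-06 * 7
= 0.0232407 mm
dL_um = 0.0232407 * 1000 = 23.2407 um

23.2407


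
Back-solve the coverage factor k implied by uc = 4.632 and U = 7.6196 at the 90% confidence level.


k = U / uc
k = 7.6196 / 4.632
k = 1.645

1.645


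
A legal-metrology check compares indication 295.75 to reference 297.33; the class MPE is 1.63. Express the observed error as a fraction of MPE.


e = indication - reference = 295.75 - 297.33 = -1.5800
|e| = 1.5800
ratio = |e| / MPE = 1.5800 / 1.63
ratio = 0.9693

0.9693


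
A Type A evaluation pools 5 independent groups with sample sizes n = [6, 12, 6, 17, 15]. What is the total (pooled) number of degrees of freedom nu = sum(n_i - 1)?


nu = sum_i (n_i - 1)
nu = ((6 - 1) + (12 - 1) + (6 - 1) + (17 - 1) + (15 - 1))
nu = 5 + 11 + 5 + 16 + 14
nu = 51

51


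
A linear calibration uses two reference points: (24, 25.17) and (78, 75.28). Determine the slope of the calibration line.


slope = (y2 - y1) / (x2 - x1)
= (75.28 - 25.17) / (78 - 24)
= 50.1100 / 54
= 0.9280

0.9280


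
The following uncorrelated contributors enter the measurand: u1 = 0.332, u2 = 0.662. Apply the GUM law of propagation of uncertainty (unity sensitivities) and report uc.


uc = sqrt(0.332^2 + 0.662^2)
uc = sqrt(0.548468)
uc = 0.7406

0.7406


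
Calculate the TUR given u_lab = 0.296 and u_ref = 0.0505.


TUR = u_lab / u_ref
= 0.296 / 0.0505
= 5.8614

5.8614


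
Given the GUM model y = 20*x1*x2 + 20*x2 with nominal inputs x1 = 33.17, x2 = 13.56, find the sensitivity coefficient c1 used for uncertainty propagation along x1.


y = 20*x1*x2 + 20*x2
dy/dx1 = 20*x2
Evaluate at x2 = 13.56: c1 = 20 * 13.56
c1 = 271.2000

271.2000


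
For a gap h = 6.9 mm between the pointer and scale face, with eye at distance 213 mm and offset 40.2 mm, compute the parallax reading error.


error = h * offset / d
= 6.9 * 40.2 / 213
= 1.3023

1.3023


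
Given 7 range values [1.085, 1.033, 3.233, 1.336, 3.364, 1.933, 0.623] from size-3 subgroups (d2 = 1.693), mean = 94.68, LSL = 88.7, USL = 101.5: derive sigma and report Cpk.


R_bar = (1.085 + 1.033 + 3.233 + 1.336 + 3.364 + 1.933 + 0.623) / 7 = 1.801
sigma = R_bar / d2 = 1.801 / 1.693 = 1.0637921
Cp = (USL - LSL)/(6*sigma) = (101.5 - 88.7)/(6*1.0637921) = 2.0054
Cpu = (101.5 - 94.68)/(3*1.0637921) = 2.1370
Cpl = (94.68 - 88.7)/(3*1.0637921) = 1.8738
Cpk = min(Cpu, Cpl) = 1.8738

1.8738


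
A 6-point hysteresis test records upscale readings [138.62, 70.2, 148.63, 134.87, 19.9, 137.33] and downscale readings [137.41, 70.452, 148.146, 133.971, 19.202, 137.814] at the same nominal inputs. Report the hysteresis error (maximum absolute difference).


|138.62 - 137.41| = 1.2100
|70.2 - 70.452| = 0.2520
|148.63 - 148.146| = 0.4840
|134.87 - 133.971| = 0.8990
|19.9 - 19.202| = 0.6980
|137.33 - 137.814| = 0.4840
hysteresis = max(diffs) = 1.2100

1.2100


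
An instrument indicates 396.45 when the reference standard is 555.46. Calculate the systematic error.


Systematic error = measured - true
= 396.45 - 555.46
= -159.0100

-159.0100


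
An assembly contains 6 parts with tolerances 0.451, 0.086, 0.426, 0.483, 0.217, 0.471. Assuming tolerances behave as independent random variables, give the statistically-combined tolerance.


RSS = sqrt(0.451^2 + 0.086^2 + 0.426^2 + 0.483^2 + 0.217^2 + 0.471^2)
= sqrt(0.894492)
= 0.9458

0.9458


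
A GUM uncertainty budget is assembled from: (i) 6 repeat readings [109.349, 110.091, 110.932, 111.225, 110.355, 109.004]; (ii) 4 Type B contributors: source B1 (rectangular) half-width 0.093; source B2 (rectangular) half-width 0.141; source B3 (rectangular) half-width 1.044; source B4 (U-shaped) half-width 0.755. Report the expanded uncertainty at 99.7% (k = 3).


mean = (109.349 + 110.091 + 110.932 + 111.225 + 110.355 + 109.004) / 6 = 110.1593333
s = sqrt(sum((x - mean)^2)/(n-1)) = 0.86799186
u_A = s / sqrt(n) = 0.86799186 / sqrt(6) = 0.35435619
u_B1 = 0.093 / sqrt(3) = 0.053693575
u_B2 = 0.141 / sqrt(3) = 0.081406388
u_B3 = 1.044 / sqrt(3) = 0.60275368
u_B4 = 0.755 / sqrt(2) = 0.53386562
uc = sqrt(0.35435619^2 + 0.053693575^2 + 0.081406388^2 + 0.60275368^2 + 0.53386562^2) = 0.88510045
U = k * uc = 3 * 0.88510045
U = 2.6553

2.6553


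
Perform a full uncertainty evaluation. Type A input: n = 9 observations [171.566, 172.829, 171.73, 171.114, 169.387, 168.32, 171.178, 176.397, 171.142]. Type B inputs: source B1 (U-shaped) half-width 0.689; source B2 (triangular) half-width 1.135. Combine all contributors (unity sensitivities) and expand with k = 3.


mean = (171.566 + 172.829 + 171.73 + 171.114 + 169.387 + 168.32 + 171.178 + 176.397 + 171.142) / 9 = 171.5181111
s = sqrt(sum((x - mean)^2)/(n-1)) = 2.2571876
u_A = s / sqrt(n) = 2.2571876 / sqrt(9) = 0.75239587
u_B1 = 0.689 / sqrt(2) = 0.48719657
u_B2 = 1.135 / sqrt(6) = 0.46336181
uc = sqrt(0.75239587^2 + 0.48719657^2 + 0.46336181^2) = 1.0090412
U = k * uc = 3 * 1.0090412
U = 3.0271

3.0271


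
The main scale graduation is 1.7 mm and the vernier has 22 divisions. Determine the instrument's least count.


LC = MSD / n_div
= 1.7 / 22
= 0.0773

0.0773


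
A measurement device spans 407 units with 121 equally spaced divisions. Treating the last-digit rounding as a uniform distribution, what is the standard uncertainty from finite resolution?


resolution = range / divisions
resolution = 407 / 121 = 3.3636364
u_res = resolution / (2*sqrt(3))
u_res = 3.3636364 / 3.4641016
u_res = 0.9710

0.9710


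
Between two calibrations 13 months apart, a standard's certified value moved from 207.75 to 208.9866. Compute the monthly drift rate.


rate = (v2 - v1) / months
= (208.9866 - 207.75) / 13
= 1.2366 / 13
= 0.0951

0.0951


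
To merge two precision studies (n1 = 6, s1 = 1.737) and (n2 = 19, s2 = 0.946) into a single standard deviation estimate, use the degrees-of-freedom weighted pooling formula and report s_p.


s_p = sqrt(((n1-1)*s1^2 + (n2-1)*s2^2) / (n1+n2-2))
numerator = (6-1)*1.737^2 + (19-1)*0.946^2 = 15.085845 + 16.108488 = 31.194333
denominator = 6 + 19 - 2 = 23
s_p^2 = 31.194333 / 23 = 1.3562753
s_p = sqrt(1.3562753) = 1.1646

1.1646


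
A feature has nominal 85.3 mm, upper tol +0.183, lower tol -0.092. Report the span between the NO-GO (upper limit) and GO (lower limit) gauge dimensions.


GO = nominal - lower_tol (smallest hole = maximum material condition)
GO = 85.3 - 0.092 = 85.208
NO-GO = nominal + upper_tol (largest hole = least material condition)
NO-GO = 85.3 + 0.183 = 85.483
spread = NO-GO - GO = 85.483 - 85.208 = 0.2750

0.2750


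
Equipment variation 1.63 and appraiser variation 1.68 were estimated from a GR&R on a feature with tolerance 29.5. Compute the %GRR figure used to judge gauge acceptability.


GRR = sqrt(EV^2 + AV^2) = sqrt(1.63^2 + 1.68^2) = 2.3407905
%GRR = GRR / tol * 100 = 2.3407905 / 29.5 * 100
%GRR = 7.9349

7.9349


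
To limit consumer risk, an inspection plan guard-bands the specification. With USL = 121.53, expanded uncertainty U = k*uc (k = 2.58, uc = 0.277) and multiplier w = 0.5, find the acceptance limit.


U = k * uc = 2.58 * 0.277 = 0.71466
guard band g = w * U = 0.5 * 0.71466 = 0.35733
AL = USL - g = 121.53 - 0.35733
AL = 121.1727

121.1727


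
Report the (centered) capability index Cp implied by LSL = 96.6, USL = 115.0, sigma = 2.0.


Cp = (USL - LSL) / (6 * sigma)
= (115.0 - 96.6) / (6 * 2.0)
= 18.4000 / 12.0000
= 1.5333

1.5333


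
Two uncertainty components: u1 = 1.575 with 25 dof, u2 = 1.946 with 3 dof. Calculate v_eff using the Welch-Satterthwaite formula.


uc = sqrt(u1^2 + u2^2) = sqrt(1.575^2 + 1.946^2) = 2.5035057
v_eff = uc^4 / (u1^4/v1 + u2^4/v2)
= 2.5035057^4 / (1.575^4/25 + 1.946^4/3)
= 39.282068 / 5.0263843
v_eff = 7.8152

7.8152


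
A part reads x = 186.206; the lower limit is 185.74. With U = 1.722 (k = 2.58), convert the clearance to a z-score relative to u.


u = U / k = 1.722 / 2.58 = 0.66744186
margin = |LSL - x| = |185.74 - 186.206| = 0.466
z = margin / u = 0.466 / 0.66744186
z = 0.6982

0.6982


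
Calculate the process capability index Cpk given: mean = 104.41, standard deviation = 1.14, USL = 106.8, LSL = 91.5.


Cpu = (USL - mean) / (3*sigma) = (106.8 - 104.41) / (3*1.14) = 0.6988
Cpl = (mean - LSL) / (3*sigma) = (104.41 - 91.5) / (3*1.14) = 3.7749
Cpk = min(Cpu, Cpl) = 0.6988

0.6988


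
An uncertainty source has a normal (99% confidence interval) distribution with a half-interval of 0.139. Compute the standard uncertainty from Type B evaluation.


u_B = half_width / 2.576
u_B = 0.139 / 2.576
u_B = 0.0540

0.0540


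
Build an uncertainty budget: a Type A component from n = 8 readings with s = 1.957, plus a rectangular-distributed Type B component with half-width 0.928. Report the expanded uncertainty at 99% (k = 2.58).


u_A = s / sqrt(n) = 1.957 / sqrt(8) = 0.69190399
u_B = half_width / sqrt(3) = 0.928 / sqrt(3) = 0.53578105
uc = sqrt(u_A^2 + u_B^2) = sqrt(0.69190399^2 + 0.53578105^2) = 0.87509569
U = k * uc = 2.58 * 0.87509569
U = 2.2577

2.2577


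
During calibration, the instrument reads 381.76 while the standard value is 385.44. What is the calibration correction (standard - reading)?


Correction = standard - reading
= 385.44 - 381.76
= 3.6800

3.6800


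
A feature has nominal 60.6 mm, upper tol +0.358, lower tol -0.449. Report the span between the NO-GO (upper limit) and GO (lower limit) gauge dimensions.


GO = nominal - lower_tol (smallest hole = maximum material condition)
GO = 60.6 - 0.449 = 60.151
NO-GO = nominal + upper_tol (largest hole = least material condition)
NO-GO = 60.6 + 0.358 = 60.958
spread = NO-GO - GO = 60.958 - 60.151 = 0.8070

0.8070


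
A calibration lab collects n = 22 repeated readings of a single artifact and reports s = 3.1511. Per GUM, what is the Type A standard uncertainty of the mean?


u_A = s / sqrt(n)
u_A = 3.1511 / sqrt(22)
u_A = 3.1511 / 4.6904158
u_A = 0.6718

0.6718


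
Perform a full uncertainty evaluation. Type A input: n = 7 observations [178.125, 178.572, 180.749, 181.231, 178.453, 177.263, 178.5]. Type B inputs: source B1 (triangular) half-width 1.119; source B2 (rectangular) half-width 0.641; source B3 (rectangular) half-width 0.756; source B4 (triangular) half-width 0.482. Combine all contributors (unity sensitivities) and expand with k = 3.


mean = (178.125 + 178.572 + 180.749 + 181.231 + 178.453 + 177.263 + 178.5) / 7 = 178.9847143
s = sqrt(sum((x - mean)^2)/(n-1)) = 1.4462546
u_A = s / sqrt(n) = 1.4462546 / sqrt(7) = 0.54663286
u_B1 = 1.119 / sqrt(6) = 0.45682984
u_B2 = 0.641 / sqrt(3) = 0.37008152
u_B3 = 0.756 / sqrt(3) = 0.4364768
u_B4 = 0.482 / sqrt(6) = 0.19677568
uc = sqrt(0.54663286^2 + 0.45682984^2 + 0.37008152^2 + 0.4364768^2 + 0.19677568^2) = 0.93471599
U = k * uc = 3 * 0.93471599
U = 2.8041

2.8041


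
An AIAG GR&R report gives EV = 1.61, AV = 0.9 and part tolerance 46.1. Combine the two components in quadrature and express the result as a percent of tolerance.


GRR = sqrt(EV^2 + AV^2) = sqrt(1.61^2 + 0.9^2) = 1.8444782
%GRR = GRR / tol * 100 = 1.8444782 / 46.1 * 100
%GRR = 4.0010

4.0010


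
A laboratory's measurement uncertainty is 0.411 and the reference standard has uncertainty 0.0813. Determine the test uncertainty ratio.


TUR = u_lab / u_ref
= 0.411 / 0.0813
= 5.0554

5.0554


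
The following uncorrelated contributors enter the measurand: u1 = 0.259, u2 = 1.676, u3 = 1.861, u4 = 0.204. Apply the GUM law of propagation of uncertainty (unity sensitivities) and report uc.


uc = sqrt(0.259^2 + 1.676^2 + 1.861^2 + 0.204^2)
uc = sqrt(6.380994)
uc = 2.5261

2.5261


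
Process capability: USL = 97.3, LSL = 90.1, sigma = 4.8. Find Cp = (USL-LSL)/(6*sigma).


Cp = (USL - LSL) / (6 * sigma)
= (97.3 - 90.1) / (6 * 4.8)
= 7.2000 / 28.8000
= 0.2500

0.2500


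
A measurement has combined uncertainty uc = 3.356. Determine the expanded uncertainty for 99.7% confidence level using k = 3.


U = k * uc
U = 3 * 3.356
U = 10.0680

10.0680


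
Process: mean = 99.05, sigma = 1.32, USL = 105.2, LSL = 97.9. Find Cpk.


Cpu = (USL - mean) / (3*sigma) = (105.2 - 99.05) / (3*1.32) = 1.5530
Cpl = (mean - LSL) / (3*sigma) = (99.05 - 97.9) / (3*1.32) = 0.2904
Cpk = min(Cpu, Cpl) = 0.2904

0.2904


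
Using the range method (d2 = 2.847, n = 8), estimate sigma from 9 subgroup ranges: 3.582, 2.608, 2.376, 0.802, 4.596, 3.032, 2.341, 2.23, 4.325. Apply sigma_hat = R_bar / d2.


R_bar = (3.582 + 2.608 + 2.376 + 0.802 + 4.596 + 3.032 + 2.341 + 2.23 + 4.325) / 9
R_bar = 25.892 / 9 = 2.8768889
sigma_hat = R_bar / d2 = 2.8768889 / 2.847 = 1.0105

1.0105


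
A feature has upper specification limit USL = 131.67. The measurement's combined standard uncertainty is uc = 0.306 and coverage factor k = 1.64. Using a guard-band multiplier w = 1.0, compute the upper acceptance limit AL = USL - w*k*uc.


U = k * uc = 1.64 * 0.306 = 0.50184
guard band g = w * U = 1.0 * 0.50184 = 0.50184
AL = USL - g = 131.67 - 0.50184
AL = 131.1682

131.1682


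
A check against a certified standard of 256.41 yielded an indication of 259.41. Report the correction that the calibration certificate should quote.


Correction = standard - reading
= 256.41 - 259.41
= -3.0000

-3.0000


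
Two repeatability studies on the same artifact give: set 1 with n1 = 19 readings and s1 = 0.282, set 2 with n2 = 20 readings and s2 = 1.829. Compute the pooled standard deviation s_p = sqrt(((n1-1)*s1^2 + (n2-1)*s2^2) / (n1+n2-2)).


s_p = sqrt(((n1-1)*s1^2 + (n2-1)*s2^2) / (n1+n2-2))
numerator = (19-1)*0.282^2 + (20-1)*1.829^2 = 1.431432 + 63.559579 = 64.991011
denominator = 19 + 20 - 2 = 37
s_p^2 = 64.991011 / 37 = 1.7565138
s_p = sqrt(1.7565138) = 1.3253

1.3253


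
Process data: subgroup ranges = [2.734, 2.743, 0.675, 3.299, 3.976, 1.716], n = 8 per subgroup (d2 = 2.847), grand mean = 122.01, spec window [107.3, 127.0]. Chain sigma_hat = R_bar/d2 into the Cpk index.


R_bar = (2.734 + 2.743 + 0.675 + 3.299 + 3.976 + 1.716) / 6 = 2.5238333
sigma = R_bar / d2 = 2.5238333 / 2.847 = 0.88648869
Cp = (USL - LSL)/(6*sigma) = (127.0 - 107.3)/(6*0.88648869) = 3.7038
Cpu = (127.0 - 122.01)/(3*0.88648869) = 1.8763
Cpl = (122.01 - 107.3)/(3*0.88648869) = 5.5312
Cpk = min(Cpu, Cpl) = 1.8763

1.8763


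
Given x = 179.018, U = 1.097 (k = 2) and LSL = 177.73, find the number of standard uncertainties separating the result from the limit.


u = U / k = 1.097 / 2 = 0.5485
margin = |LSL - x| = |177.73 - 179.018| = 1.288
z = margin / u = 1.288 / 0.5485
z = 2.3482

2.3482


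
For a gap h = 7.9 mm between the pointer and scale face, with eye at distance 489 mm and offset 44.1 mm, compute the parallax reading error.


error = h * offset / d
= 7.9 * 44.1 / 489
= 0.7125

0.7125


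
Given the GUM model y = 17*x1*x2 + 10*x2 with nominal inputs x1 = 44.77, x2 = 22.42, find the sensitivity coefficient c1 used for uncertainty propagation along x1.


y = 17*x1*x2 + 10*x2
dy/dx1 = 17*x2
Evaluate at x2 = 22.42: c1 = 17 * 22.42
c1 = 381.1400

381.1400


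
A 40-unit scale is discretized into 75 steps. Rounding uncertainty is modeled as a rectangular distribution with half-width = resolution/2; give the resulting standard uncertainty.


resolution = range / divisions
resolution = 40 / 75 = 0.53333333
u_res = resolution / (2*sqrt(3))
u_res = 0.53333333 / 3.4641016
u_res = 0.1540

0.1540


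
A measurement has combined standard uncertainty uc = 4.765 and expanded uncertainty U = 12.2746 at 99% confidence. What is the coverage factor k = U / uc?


k = U / uc
k = 12.2746 / 4.765
k = 2.576

2.576


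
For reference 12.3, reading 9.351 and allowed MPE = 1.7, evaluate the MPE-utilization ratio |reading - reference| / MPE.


e = indication - reference = 9.351 - 12.3 = -2.9490
|e| = 2.9490
ratio = |e| / MPE = 2.9490 / 1.7
ratio = 1.7347

1.7347


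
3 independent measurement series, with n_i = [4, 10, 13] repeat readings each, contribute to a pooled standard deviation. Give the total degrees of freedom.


nu = sum_i (n_i - 1)
nu = ((4 - 1) + (10 - 1) + (13 - 1))
nu = 3 + 9 + 12
nu = 24

24


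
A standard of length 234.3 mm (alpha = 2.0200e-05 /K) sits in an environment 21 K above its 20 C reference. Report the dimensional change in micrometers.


dL = L * alpha * dT
= 234.3 * 2.0200e-05 * 21
= 0.0993901 mm
dL_um = 0.0993901 * 1000 = 99.3901 um

99.3901


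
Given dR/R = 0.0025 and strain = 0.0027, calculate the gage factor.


GF = (dR/R) / epsilon
= 0.0025 / 0.0027
= 0.9259

0.9259


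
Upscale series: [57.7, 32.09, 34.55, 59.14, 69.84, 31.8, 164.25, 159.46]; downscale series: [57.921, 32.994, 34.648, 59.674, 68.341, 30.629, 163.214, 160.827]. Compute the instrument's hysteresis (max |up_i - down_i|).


|57.7 - 57.921| = 0.2210
|32.09 - 32.994| = 0.9040
|34.55 - 34.648| = 0.0980
|59.14 - 59.674| = 0.5340
|69.84 - 68.341| = 1.4990
|31.8 - 30.629| = 1.1710
|164.25 - 163.214| = 1.0360
|159.46 - 160.827| = 1.3670
hysteresis = max(diffs) = 1.4990

1.4990


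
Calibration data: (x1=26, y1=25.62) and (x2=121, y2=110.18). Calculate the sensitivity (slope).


slope = (y2 - y1) / (x2 - x1)
= (110.18 - 25.62) / (121 - 26)
= 84.5600 / 95
= 0.8901

0.8901


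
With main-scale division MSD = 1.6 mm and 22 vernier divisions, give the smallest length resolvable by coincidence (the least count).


LC = MSD / n_div
= 1.6 / 22
= 0.0727

0.0727


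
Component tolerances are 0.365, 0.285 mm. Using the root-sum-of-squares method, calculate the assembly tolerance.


RSS = sqrt(0.365^2 + 0.285^2)
= sqrt(0.21445)
= 0.4631

0.4631


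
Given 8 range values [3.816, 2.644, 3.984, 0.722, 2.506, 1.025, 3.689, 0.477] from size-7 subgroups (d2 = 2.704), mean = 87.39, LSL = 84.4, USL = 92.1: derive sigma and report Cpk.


R_bar = (3.816 + 2.644 + 3.984 + 0.722 + 2.506 + 1.025 + 3.689 + 0.477) / 8 = 2.357875
sigma = R_bar / d2 = 2.357875 / 2.704 = 0.87199519
Cp = (USL - LSL)/(6*sigma) = (92.1 - 84.4)/(6*0.87199519) = 1.4717
Cpu = (92.1 - 87.39)/(3*0.87199519) = 1.8005
Cpl = (87.39 - 84.4)/(3*0.87199519) = 1.1430
Cpk = min(Cpu, Cpl) = 1.1430

1.1430


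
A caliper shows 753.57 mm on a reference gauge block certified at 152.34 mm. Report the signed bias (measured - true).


Systematic error = measured - true
= 753.57 - 152.34
= 601.2300

601.2300


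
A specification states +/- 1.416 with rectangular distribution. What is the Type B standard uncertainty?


u_B = half_width / sqrt(3)
u_B = 1.416 / 1.7320508
u_B = 0.8175

0.8175


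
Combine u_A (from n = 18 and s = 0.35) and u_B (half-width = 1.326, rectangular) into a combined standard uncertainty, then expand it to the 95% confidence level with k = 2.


u_A = s / sqrt(n) = 0.35 / sqrt(18) = 0.082495791
u_B = half_width / sqrt(3) = 1.326 / sqrt(3) = 0.76556646
uc = sqrt(u_A^2 + u_B^2) = sqrt(0.082495791^2 + 0.76556646^2) = 0.76999842
U = k * uc = 2 * 0.76999842
U = 1.5400

1.5400


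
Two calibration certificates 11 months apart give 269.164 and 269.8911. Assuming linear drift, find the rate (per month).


rate = (v2 - v1) / months
= (269.8911 - 269.164) / 11
= 0.7271 / 11
= 0.0661

0.0661


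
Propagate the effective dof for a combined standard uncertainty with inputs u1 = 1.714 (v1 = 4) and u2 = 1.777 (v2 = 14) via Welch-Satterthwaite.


uc = sqrt(u1^2 + u2^2) = sqrt(1.714^2 + 1.777^2) = 2.4689117
v_eff = uc^4 / (u1^4/v1 + u2^4/v2)
= 2.4689117^4 / (1.714^4/4 + 1.777^4/14)
= 37.155425 / 2.8698937
v_eff = 12.9466

12.9466


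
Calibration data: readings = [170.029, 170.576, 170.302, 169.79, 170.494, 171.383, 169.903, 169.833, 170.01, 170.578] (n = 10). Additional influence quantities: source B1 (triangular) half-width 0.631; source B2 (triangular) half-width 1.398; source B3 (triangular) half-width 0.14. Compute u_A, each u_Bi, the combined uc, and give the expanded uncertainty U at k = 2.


mean = (170.029 + 170.576 + 170.302 + 169.79 + 170.494 + 171.383 + 169.903 + 169.833 + 170.01 + 170.578) / 10 = 170.2898
s = sqrt(sum((x - mean)^2)/(n-1)) = 0.48947677
u_A = s / sqrt(n) = 0.48947677 / sqrt(10) = 0.15478615
u_B1 = 0.631 / sqrt(6) = 0.25760467
u_B2 = 1.398 / sqrt(6) = 0.57073111
u_B3 = 0.14 / sqrt(6) = 0.057154761
uc = sqrt(0.15478615^2 + 0.25760467^2 + 0.57073111^2 + 0.057154761^2) = 0.64754891
U = k * uc = 2 * 0.64754891
U = 1.2951

1.2951


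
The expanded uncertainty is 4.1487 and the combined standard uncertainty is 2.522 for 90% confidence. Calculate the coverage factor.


k = U / uc
k = 4.1487 / 2.522
k = 1.645

1.645


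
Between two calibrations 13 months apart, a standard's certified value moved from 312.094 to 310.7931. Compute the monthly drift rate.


rate = (v2 - v1) / months
= (310.7931 - 312.094) / 13
= -1.3009 / 13
= -0.1001

-0.1001


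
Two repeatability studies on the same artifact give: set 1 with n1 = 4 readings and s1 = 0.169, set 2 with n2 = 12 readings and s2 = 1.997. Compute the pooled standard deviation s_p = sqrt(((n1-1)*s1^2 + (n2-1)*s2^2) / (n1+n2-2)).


s_p = sqrt(((n1-1)*s1^2 + (n2-1)*s2^2) / (n1+n2-2))
numerator = (4-1)*0.169^2 + (12-1)*1.997^2 = 0.085683 + 43.868099 = 43.953782
denominator = 4 + 12 - 2 = 14
s_p^2 = 43.953782 / 14 = 3.1395559
s_p = sqrt(3.1395559) = 1.7719

1.7719


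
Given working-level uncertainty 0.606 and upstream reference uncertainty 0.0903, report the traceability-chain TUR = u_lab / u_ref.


TUR = u_lab / u_ref
= 0.606 / 0.0903
= 6.7110

6.7110


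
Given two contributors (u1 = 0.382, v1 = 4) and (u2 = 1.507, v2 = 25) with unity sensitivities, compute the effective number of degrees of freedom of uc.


uc = sqrt(u1^2 + u2^2) = sqrt(0.382^2 + 1.507^2) = 1.5546617
v_eff = uc^4 / (u1^4/v1 + u2^4/v2)
= 1.5546617^4 / (0.382^4/4 + 1.507^4/25)
= 5.8417585 / 0.21163
v_eff = 27.6036

27.6036


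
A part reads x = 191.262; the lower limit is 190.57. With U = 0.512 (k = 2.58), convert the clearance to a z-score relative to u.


u = U / k = 0.512 / 2.58 = 0.19844961
margin = |LSL - x| = |190.57 - 191.262| = 0.692
z = margin / u = 0.692 / 0.19844961
z = 3.4870

3.4870


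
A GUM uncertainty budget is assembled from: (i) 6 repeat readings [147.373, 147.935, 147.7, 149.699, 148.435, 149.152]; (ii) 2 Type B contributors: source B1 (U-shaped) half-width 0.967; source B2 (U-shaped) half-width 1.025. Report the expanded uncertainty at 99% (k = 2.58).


mean = (147.373 + 147.935 + 147.7 + 149.699 + 148.435 + 149.152) / 6 = 148.3823333
s = sqrt(sum((x - mean)^2)/(n-1)) = 0.89590305
u_A = s / sqrt(n) = 0.89590305 / sqrt(6) = 0.36575089
u_B1 = 0.967 / sqrt(2) = 0.68377226
u_B2 = 1.025 / sqrt(2) = 0.72478445
uc = sqrt(0.36575089^2 + 0.68377226^2 + 0.72478445^2) = 1.0614286
U = k * uc = 2.58 * 1.0614286
U = 2.7385

2.7385


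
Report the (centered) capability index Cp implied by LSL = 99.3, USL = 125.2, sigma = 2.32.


Cp = (USL - LSL) / (6 * sigma)
= (125.2 - 99.3) / (6 * 2.32)
= 25.9000 / 13.9200
= 1.8606

1.8606


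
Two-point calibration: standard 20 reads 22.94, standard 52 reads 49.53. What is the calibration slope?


slope = (y2 - y1) / (x2 - x1)
= (49.53 - 22.94) / (52 - 20)
= 26.5900 / 32
= 0.8309

0.8309


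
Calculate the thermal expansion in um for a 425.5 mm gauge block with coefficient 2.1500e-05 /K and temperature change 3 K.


dL = L * alpha * dT
= 425.5 * 2.1500e-05 * 3
= 0.0274447 mm
dL_um = 0.0274447 * 1000 = 27.4447 um

27.4447


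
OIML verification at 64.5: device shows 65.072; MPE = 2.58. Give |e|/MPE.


e = indication - reference = 65.072 - 64.5 = 0.5720
|e| = 0.5720
ratio = |e| / MPE = 0.5720 / 2.58
ratio = 0.2217

0.2217


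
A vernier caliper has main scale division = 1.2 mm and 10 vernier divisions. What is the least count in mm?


LC = MSD / n_div
= 1.2 / 10
= 0.1200

0.1200


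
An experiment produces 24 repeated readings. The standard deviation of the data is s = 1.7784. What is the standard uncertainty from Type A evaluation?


u_A = s / sqrt(n)
u_A = 1.7784 / sqrt(24)
u_A = 1.7784 / 4.8989795
u_A = 0.3630

0.3630


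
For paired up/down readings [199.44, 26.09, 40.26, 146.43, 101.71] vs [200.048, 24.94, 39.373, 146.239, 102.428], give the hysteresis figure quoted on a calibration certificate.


|199.44 - 200.048| = 0.6080
|26.09 - 24.94| = 1.1500
|40.26 - 39.373| = 0.8870
|146.43 - 146.239| = 0.1910
|101.71 - 102.428| = 0.7180
hysteresis = max(diffs) = 1.1500

1.1500


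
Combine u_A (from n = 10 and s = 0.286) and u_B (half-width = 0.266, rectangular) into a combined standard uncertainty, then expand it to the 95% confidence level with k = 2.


u_A = s / sqrt(n) = 0.286 / sqrt(10) = 0.090441141
u_B = half_width / sqrt(3) = 0.266 / sqrt(3) = 0.15357517
uc = sqrt(u_A^2 + u_B^2) = sqrt(0.090441141^2 + 0.15357517^2) = 0.17822719
U = k * uc = 2 * 0.17822719
U = 0.3565

0.3565


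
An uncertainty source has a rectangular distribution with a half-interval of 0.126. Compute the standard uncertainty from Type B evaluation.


u_B = half_width / sqrt(3)
u_B = 0.126 / 1.7320508
u_B = 0.0727

0.0727


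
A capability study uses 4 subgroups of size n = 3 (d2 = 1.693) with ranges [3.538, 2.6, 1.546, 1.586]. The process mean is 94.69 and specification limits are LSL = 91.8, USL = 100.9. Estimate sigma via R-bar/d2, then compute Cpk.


R_bar = (3.538 + 2.6 + 1.546 + 1.586) / 4 = 2.3175
sigma = R_bar / d2 = 2.3175 / 1.693 = 1.3688718
Cp = (USL - LSL)/(6*sigma) = (100.9 - 91.8)/(6*1.3688718) = 1.1080
Cpu = (100.9 - 94.69)/(3*1.3688718) = 1.5122
Cpl = (94.69 - 91.8)/(3*1.3688718) = 0.7037
Cpk = min(Cpu, Cpl) = 0.7037

0.7037


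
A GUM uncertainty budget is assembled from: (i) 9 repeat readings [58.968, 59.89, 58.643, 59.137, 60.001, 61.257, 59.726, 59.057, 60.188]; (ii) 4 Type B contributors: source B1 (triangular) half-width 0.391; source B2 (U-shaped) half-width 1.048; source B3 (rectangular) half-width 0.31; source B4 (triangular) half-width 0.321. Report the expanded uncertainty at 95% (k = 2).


mean = (58.968 + 59.89 + 58.643 + 59.137 + 60.001 + 61.257 + 59.726 + 59.057 + 60.188) / 9 = 59.65188889
s = sqrt(sum((x - mean)^2)/(n-1)) = 0.80252951
u_A = s / sqrt(n) = 0.80252951 / sqrt(9) = 0.26750984
u_B1 = 0.391 / sqrt(6) = 0.15962508
u_B2 = 1.048 / sqrt(2) = 0.74104791
u_B3 = 0.31 / sqrt(3) = 0.17897858
u_B4 = 0.321 / sqrt(6) = 0.1310477
uc = sqrt(0.26750984^2 + 0.15962508^2 + 0.74104791^2 + 0.17897858^2 + 0.1310477^2) = 0.83390678
U = k * uc = 2 * 0.83390678
U = 1.6678

1.6678


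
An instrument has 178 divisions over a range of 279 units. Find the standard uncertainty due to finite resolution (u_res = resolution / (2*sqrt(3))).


resolution = range / divisions
resolution = 279 / 178 = 1.5674157
u_res = resolution / (2*sqrt(3))
u_res = 1.5674157 / 3.4641016
u_res = 0.4525

0.4525


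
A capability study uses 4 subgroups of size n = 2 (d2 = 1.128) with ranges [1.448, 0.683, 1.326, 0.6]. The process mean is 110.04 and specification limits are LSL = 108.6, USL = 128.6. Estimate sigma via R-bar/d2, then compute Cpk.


R_bar = (1.448 + 0.683 + 1.326 + 0.6) / 4 = 1.01425
sigma = R_bar / d2 = 1.01425 / 1.128 = 0.8991578
Cp = (USL - LSL)/(6*sigma) = (128.6 - 108.6)/(6*0.8991578) = 3.7072
Cpu = (128.6 - 110.04)/(3*0.8991578) = 6.8805
Cpl = (110.04 - 108.6)/(3*0.8991578) = 0.5338
Cpk = min(Cpu, Cpl) = 0.5338

0.5338


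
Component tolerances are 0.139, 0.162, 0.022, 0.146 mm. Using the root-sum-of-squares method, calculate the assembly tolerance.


RSS = sqrt(0.139^2 + 0.162^2 + 0.022^2 + 0.146^2)
= sqrt(0.067365)
= 0.2595

0.2595


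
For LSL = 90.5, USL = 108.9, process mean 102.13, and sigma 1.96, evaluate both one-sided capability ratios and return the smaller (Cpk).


Cpu = (USL - mean) / (3*sigma) = (108.9 - 102.13) / (3*1.96) = 1.1514
Cpl = (mean - LSL) / (3*sigma) = (102.13 - 90.5) / (3*1.96) = 1.9779
Cpk = min(Cpu, Cpl) = 1.1514

1.1514


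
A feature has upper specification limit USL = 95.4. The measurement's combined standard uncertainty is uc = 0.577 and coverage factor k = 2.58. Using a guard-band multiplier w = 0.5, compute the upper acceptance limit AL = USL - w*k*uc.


U = k * uc = 2.58 * 0.577 = 1.48866
guard band g = w * U = 0.5 * 1.48866 = 0.74433
AL = USL - g = 95.4 - 0.74433
AL = 94.6557

94.6557


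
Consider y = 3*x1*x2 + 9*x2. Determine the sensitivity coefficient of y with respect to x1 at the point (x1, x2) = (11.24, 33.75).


y = 3*x1*x2 + 9*x2
dy/dx1 = 3*x2
Evaluate at x2 = 33.75: c1 = 3 * 33.75
c1 = 101.2500

101.2500


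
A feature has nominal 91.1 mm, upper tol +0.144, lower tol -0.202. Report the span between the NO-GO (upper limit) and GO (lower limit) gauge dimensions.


GO = nominal - lower_tol (smallest hole = maximum material condition)
GO = 91.1 - 0.202 = 90.898
NO-GO = nominal + upper_tol (largest hole = least material condition)
NO-GO = 91.1 + 0.144 = 91.244
spread = NO-GO - GO = 91.244 - 90.898 = 0.3460

0.3460


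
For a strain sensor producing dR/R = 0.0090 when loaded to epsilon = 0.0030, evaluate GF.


GF = (dR/R) / epsilon
= 0.0090 / 0.0030
= 3.0000

3.0000


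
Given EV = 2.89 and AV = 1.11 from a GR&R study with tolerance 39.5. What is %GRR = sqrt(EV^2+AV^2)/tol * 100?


GRR = sqrt(EV^2 + AV^2) = sqrt(2.89^2 + 1.11^2) = 3.0958359
%GRR = GRR / tol * 100 = 3.0958359 / 39.5 * 100
%GRR = 7.8376

7.8376


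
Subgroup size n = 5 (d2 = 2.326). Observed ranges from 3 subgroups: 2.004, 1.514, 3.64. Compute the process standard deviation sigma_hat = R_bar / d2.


R_bar = (2.004 + 1.514 + 3.64) / 3
R_bar = 7.158 / 3 = 2.386
sigma_hat = R_bar / d2 = 2.386 / 2.326 = 1.0258

1.0258


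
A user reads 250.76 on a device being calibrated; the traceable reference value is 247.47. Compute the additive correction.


Correction = standard - reading
= 247.47 - 250.76
= -3.2900

-3.2900


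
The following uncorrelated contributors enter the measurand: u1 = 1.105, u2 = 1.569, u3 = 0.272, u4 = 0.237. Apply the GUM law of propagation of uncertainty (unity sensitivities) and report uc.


uc = sqrt(1.105^2 + 1.569^2 + 0.272^2 + 0.237^2)
uc = sqrt(3.812939)
uc = 1.9527

1.9527


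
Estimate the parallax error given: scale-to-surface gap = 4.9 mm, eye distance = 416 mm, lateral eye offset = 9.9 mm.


error = h * offset / d
= 4.9 * 9.9 / 416
= 0.1166

0.1166


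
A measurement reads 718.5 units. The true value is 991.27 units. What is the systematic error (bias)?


Systematic error = measured - true
= 718.5 - 991.27
= -272.7700

-272.7700


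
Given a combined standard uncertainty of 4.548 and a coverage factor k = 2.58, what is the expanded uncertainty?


U = k * uc
U = 2.58 * 4.548
U = 11.7338

11.7338


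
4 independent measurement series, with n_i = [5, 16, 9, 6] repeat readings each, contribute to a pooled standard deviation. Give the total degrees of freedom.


nu = sum_i (n_i - 1)
nu = ((5 - 1) + (16 - 1) + (9 - 1) + (6 - 1))
nu = 4 + 15 + 8 + 5
nu = 32

32


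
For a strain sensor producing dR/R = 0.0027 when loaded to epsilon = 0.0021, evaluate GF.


GF = (dR/R) / epsilon
= 0.0027 / 0.0021
= 1.2857

1.2857


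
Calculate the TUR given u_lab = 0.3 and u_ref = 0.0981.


TUR = u_lab / u_ref
= 0.3 / 0.0981
= 3.0581

3.0581


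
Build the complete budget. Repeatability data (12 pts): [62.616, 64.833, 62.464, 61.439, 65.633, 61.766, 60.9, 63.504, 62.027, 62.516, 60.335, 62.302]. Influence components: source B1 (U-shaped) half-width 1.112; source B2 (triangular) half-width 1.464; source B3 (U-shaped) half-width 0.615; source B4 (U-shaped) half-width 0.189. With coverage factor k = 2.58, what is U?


mean = (62.616 + 64.833 + 62.464 + 61.439 + 65.633 + 61.766 + 60.9 + 63.504 + 62.027 + 62.516 + 60.335 + 62.302) / 12 = 62.52791667
s = sqrt(sum((x - mean)^2)/(n-1)) = 1.5209711
u_A = s / sqrt(n) = 1.5209711 / sqrt(12) = 0.43906654
u_B1 = 1.112 / sqrt(2) = 0.78630274
u_B2 = 1.464 / sqrt(6) = 0.5976755
u_B3 = 0.615 / sqrt(2) = 0.43487067
u_B4 = 0.189 / sqrt(2) = 0.13364318
uc = sqrt(0.43906654^2 + 0.78630274^2 + 0.5976755^2 + 0.43487067^2 + 0.13364318^2) = 1.1727065
U = k * uc = 2.58 * 1.1727065
U = 3.0256

3.0256


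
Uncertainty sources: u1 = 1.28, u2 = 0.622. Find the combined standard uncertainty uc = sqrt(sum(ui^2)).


uc = sqrt(1.28^2 + 0.622^2)
uc = sqrt(2.025284)
uc = 1.4231

1.4231


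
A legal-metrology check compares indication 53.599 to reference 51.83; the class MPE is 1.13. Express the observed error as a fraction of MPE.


e = indication - reference = 53.599 - 51.83 = 1.7690
|e| = 1.7690
ratio = |e| / MPE = 1.7690 / 1.13
ratio = 1.5655

1.5655


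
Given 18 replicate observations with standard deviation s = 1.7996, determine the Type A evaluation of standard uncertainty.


u_A = s / sqrt(n)
u_A = 1.7996 / sqrt(18)
u_A = 1.7996 / 4.2426407
u_A = 0.4242

0.4242


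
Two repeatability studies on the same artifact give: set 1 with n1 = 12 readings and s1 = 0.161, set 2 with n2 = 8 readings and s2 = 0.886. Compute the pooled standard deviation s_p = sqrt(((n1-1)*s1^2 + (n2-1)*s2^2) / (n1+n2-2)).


s_p = sqrt(((n1-1)*s1^2 + (n2-1)*s2^2) / (n1+n2-2))
numerator = (12-1)*0.161^2 + (8-1)*0.886^2 = 0.285131 + 5.494972 = 5.780103
denominator = 12 + 8 - 2 = 18
s_p^2 = 5.780103 / 18 = 0.32111683
s_p = sqrt(0.32111683) = 0.5667

0.5667
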